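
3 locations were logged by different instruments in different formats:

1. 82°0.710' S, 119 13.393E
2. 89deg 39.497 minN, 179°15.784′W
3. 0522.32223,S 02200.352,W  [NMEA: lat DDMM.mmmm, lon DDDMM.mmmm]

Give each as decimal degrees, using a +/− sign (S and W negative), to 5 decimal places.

Point 1:
  Latitude: 82 + 0.71/60 = 82.011833
  S ⇒ negate
  Longitude: 13.393′ = 0.223217°; total 119.223217
  E → positive
Point 2:
  Latitude: 89 + 39.497/60 = 89.658283
  N ⇒ keep positive
  Lon: 15.784′ = 0.263067°; total 179.263067
  W → negative
Point 3:
  Latitude: split at 2 digits → 05° and 22.32223′; 5 + 22.32223/60 = 5.372037
  S → negative
  Lon: split at 3 digits → 022° and 0.352′; 22 + 0.352/60 = 22.005867
  W → negative

1. -82.01183, 119.22322
2. 89.65828, -179.26307
3. -5.37204, -22.00587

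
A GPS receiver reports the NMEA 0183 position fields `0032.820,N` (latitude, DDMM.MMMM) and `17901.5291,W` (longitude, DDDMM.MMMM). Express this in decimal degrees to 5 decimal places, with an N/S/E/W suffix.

Lat: split at 2 digits → 00° and 32.82′; 0 + 32.82/60 = 0.547000
Lon: split at 3 digits → 179° and 1.5291′; 179 + 1.5291/60 = 179.025485

0.54700° N, 179.02549° W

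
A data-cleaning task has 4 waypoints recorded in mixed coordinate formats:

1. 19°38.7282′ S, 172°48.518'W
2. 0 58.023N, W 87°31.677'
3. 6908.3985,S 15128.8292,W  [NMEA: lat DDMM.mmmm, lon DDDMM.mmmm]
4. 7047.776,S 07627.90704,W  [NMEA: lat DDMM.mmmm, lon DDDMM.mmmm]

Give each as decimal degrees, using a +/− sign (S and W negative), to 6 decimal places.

1. -19.645470, -172.808633
2. 0.967050, -87.527950
3. -69.139975, -151.480487
4. -70.796267, -76.465117

Point 1:
  Lat: 19 + 38.7282/60 = 19.6454700
  S ⇒ negate
  Lon: 48.518′ = 0.808633°; total 172.8086333
  hemisphere W, so the sign is −
Point 2:
  Latitude: 58.023′ = 0.967050°; total 0.9670500
  N → positive
  Lon: 87 + 31.677/60 = 87.5279500
  W → negative
Point 3:
  φ: degrees = first 2 digits = 69, minutes = 8.3985; 69 + 8.3985/60 = 69.1399750
  S ⇒ negate
  λ: degrees = first 3 digits = 151, minutes = 28.8292; 151 + 28.8292/60 = 151.4804867
  hemisphere W, so the sign is −
Point 4:
  φ: split at 2 digits → 70° and 47.776′; 70 + 47.776/60 = 70.7962667
  hemisphere S, so the sign is −
  Lon: split at 3 digits → 076° and 27.90704′; 76 + 27.90704/60 = 76.4651173
  W ⇒ negate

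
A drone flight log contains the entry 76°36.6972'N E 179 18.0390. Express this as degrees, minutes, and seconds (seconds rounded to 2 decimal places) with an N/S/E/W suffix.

76°36′41.83″ N, 179°18′2.34″ E

φ: fractional minutes 0.69720 × 60 = 41.8320″
Lon: fractional minutes 0.03900 × 60 = 2.3400″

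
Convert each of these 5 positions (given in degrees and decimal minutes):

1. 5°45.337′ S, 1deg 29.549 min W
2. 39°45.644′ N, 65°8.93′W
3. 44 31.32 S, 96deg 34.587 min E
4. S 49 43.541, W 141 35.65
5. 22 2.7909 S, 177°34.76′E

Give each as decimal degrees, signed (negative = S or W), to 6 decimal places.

Point 1:
  Lat: 45.337′ = 0.755617°; total 5.7556167
  hemisphere S, so the sign is −
  λ: 29.549′ = 0.492483°; total 1.4924833
  W → negative
Point 2:
  Lat: 45.644′ = 0.760733°; total 39.7607333
  N → positive
  λ: 8.93′ = 0.148833°; total 65.1488333
  hemisphere W, so the sign is −
Point 3:
  Lat: 44 + 31.32/60 = 44.5220000
  hemisphere S, so the sign is −
  λ: 96 + 34.587/60 = 96.5764500
  E → positive
Point 4:
  Lat: 43.541′ = 0.725683°; total 49.7256833
  S ⇒ negate
  Lon: 35.65′ = 0.594167°; total 141.5941667
  W → negative
Point 5:
  Latitude: 22 + 2.7909/60 = 22.0465150
  S → negative
  λ: 177 + 34.76/60 = 177.5793333
  E ⇒ keep positive

1. -5.755617, -1.492483
2. 39.760733, -65.148833
3. -44.522000, 96.576450
4. -49.725683, -141.594167
5. -22.046515, 177.579333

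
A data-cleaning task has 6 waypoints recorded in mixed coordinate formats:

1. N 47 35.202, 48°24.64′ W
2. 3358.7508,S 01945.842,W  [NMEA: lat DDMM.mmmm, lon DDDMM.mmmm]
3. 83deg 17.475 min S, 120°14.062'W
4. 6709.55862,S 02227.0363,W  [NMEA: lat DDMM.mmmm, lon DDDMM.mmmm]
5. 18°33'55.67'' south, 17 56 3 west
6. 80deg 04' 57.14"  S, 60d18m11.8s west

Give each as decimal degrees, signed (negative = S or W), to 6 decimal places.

Point 1:
  Latitude: 35.202′ = 0.586700°; total 47.5867000
  N ⇒ keep positive
  Longitude: 48 + 24.64/60 = 48.4106667
  W ⇒ negate
Point 2:
  φ: degrees = first 2 digits = 33, minutes = 58.7508; 33 + 58.7508/60 = 33.9791800
  S → negative
  Lon: split at 3 digits → 019° and 45.842′; 19 + 45.842/60 = 19.7640333
  W ⇒ negate
Point 3:
  φ: 83 + 17.475/60 = 83.2912500
  S → negative
  Lon: 120 + 14.062/60 = 120.2343667
  hemisphere W, so the sign is −
Point 4:
  Latitude: split at 2 digits → 67° and 9.55862′; 67 + 9.55862/60 = 67.1593103
  S → negative
  Lon: degrees = first 3 digits = 22, minutes = 27.0363; 22 + 27.0363/60 = 22.4506050
  W ⇒ negate
Point 5:
  φ: 18 + 33/60 + 55.67/3600 = 18.5654639
  S → negative
  Lon: 17 + 56/60 + 3/3600 = 17.9341667
  W ⇒ negate
Point 6:
  Lat: 80° + 4/60 + 57.14/3600 = 80 + 0.066667 + 0.015872 = 80.0825389
  S → negative
  λ: 18′ + 11.8″ = 18.19667′; 60 + 18.19667/60 = 60.3032778
  W → negative

1. 47.586700, -48.410667
2. -33.979180, -19.764033
3. -83.291250, -120.234367
4. -67.159310, -22.450605
5. -18.565464, -17.934167
6. -80.082539, -60.303278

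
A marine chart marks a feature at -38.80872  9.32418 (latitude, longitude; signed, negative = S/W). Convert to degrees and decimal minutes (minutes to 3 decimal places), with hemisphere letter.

Latitude is negative → S; |value| = 38.808720
Lat: 38° + 0.808720 × 60 = 38° 48.52320′
Longitude: 9° + 0.324180 × 60 = 9° 19.45080′

38° 48.523′ S, 9° 19.451′ E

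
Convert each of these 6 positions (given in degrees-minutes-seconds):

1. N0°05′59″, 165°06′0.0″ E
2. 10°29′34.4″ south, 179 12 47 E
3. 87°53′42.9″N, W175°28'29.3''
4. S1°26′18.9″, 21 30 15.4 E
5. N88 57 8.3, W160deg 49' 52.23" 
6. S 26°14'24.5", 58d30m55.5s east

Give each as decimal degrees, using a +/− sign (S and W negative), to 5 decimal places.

Point 1:
  Lat: 5′ + 59″ = 5.98333′; 0 + 5.98333/60 = 0.099722
  N ⇒ keep positive
  λ: 165 + 6/60 + 0/3600 = 165.100000
  E ⇒ keep positive
Point 2:
  φ: 29′ + 34.4″ = 29.57333′; 10 + 29.57333/60 = 10.492889
  hemisphere S, so the sign is −
  Longitude: 179° + 12/60 + 47/3600 = 179 + 0.200000 + 0.013056 = 179.213056
  E → positive
Point 3:
  φ: 87° + 53/60 + 42.9/3600 = 87 + 0.883333 + 0.011917 = 87.895250
  N ⇒ keep positive
  Lon: 175° + 28/60 + 29.3/3600 = 175 + 0.466667 + 0.008139 = 175.474806
  W ⇒ negate
Point 4:
  Lat: 26′ + 18.9″ = 26.31500′; 1 + 26.31500/60 = 1.438583
  S → negative
  Lon: 30′ + 15.4″ = 30.25667′; 21 + 30.25667/60 = 21.504278
  E → positive
Point 5:
  φ: 88° + 57/60 + 8.3/3600 = 88 + 0.950000 + 0.002306 = 88.952306
  N ⇒ keep positive
  λ: 160° + 49/60 + 52.23/3600 = 160 + 0.816667 + 0.014508 = 160.831175
  W ⇒ negate
Point 6:
  Lat: 26 + 14/60 + 24.5/3600 = 26.240139
  S → negative
  Longitude: 58 + 30/60 + 55.5/3600 = 58.515417
  E → positive

1. 0.09972, 165.10000
2. -10.49289, 179.21306
3. 87.89525, -175.47481
4. -1.43858, 21.50428
5. 88.95231, -160.83118
6. -26.24014, 58.51542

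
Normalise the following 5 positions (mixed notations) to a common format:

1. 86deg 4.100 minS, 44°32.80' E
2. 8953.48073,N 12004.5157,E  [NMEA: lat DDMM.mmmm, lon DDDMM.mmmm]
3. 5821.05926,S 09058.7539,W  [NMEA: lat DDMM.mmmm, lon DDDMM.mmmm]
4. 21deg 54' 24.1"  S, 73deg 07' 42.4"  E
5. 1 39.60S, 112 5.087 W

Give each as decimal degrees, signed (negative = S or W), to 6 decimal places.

Point 1:
  Lat: 4.1′ = 0.068333°; total 86.0683333
  S ⇒ negate
  Longitude: 44 + 32.8/60 = 44.5466667
  E → positive
Point 2:
  Lat: degrees = first 2 digits = 89, minutes = 53.48073; 89 + 53.48073/60 = 89.8913455
  N ⇒ keep positive
  Lon: degrees = first 3 digits = 120, minutes = 4.5157; 120 + 4.5157/60 = 120.0752617
  E → positive
Point 3:
  Lat: degrees = first 2 digits = 58, minutes = 21.05926; 58 + 21.05926/60 = 58.3509877
  hemisphere S, so the sign is −
  Longitude: split at 3 digits → 090° and 58.7539′; 90 + 58.7539/60 = 90.9792317
  W → negative
Point 4:
  Latitude: 21° + 54/60 + 24.1/3600 = 21 + 0.900000 + 0.006694 = 21.9066944
  S → negative
  λ: 73 + 7/60 + 42.4/3600 = 73.1284444
  E ⇒ keep positive
Point 5:
  Latitude: 39.6′ = 0.660000°; total 1.6600000
  S ⇒ negate
  Lon: 5.087′ = 0.084783°; total 112.0847833
  W ⇒ negate

1. -86.068333, 44.546667
2. 89.891346, 120.075262
3. -58.350988, -90.979232
4. -21.906694, 73.128444
5. -1.660000, -112.084783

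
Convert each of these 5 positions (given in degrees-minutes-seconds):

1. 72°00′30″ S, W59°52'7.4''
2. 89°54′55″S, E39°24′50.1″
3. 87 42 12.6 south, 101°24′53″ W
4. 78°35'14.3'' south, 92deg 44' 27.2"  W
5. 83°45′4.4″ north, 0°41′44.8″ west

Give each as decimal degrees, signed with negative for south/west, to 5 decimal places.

Point 1:
  Latitude: 72° + 0/60 + 30/3600 = 72 + 0.000000 + 0.008333 = 72.008333
  S ⇒ negate
  Longitude: 52′ + 7.4″ = 52.12333′; 59 + 52.12333/60 = 59.868722
  hemisphere W, so the sign is −
Point 2:
  Latitude: 89 + 54/60 + 55/3600 = 89.915278
  hemisphere S, so the sign is −
  Longitude: 24′ + 50.1″ = 24.83500′; 39 + 24.83500/60 = 39.413917
  E ⇒ keep positive
Point 3:
  φ: 42′ + 12.6″ = 42.21000′; 87 + 42.21000/60 = 87.703500
  S ⇒ negate
  λ: 101 + 24/60 + 53/3600 = 101.414722
  hemisphere W, so the sign is −
Point 4:
  Latitude: 78° + 35/60 + 14.3/3600 = 78 + 0.583333 + 0.003972 = 78.587306
  S ⇒ negate
  λ: 92° + 44/60 + 27.2/3600 = 92 + 0.733333 + 0.007556 = 92.740889
  W → negative
Point 5:
  φ: 83° + 45/60 + 4.4/3600 = 83 + 0.750000 + 0.001222 = 83.751222
  N ⇒ keep positive
  Longitude: 0 + 41/60 + 44.8/3600 = 0.695778
  W → negative

1. -72.00833, -59.86872
2. -89.91528, 39.41392
3. -87.70350, -101.41472
4. -78.58731, -92.74089
5. 83.75122, -0.69578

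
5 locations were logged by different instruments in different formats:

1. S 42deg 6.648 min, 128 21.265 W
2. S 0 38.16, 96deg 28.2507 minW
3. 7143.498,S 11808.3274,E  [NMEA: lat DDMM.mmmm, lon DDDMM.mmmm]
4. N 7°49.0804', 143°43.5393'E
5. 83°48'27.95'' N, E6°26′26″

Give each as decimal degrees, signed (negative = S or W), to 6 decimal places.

1. -42.110800, -128.354417
2. -0.636000, -96.470845
3. -71.724967, 118.138790
4. 7.818007, 143.725655
5. 83.807764, 6.440556

Point 1:
  Lat: 42 + 6.648/60 = 42.1108000
  hemisphere S, so the sign is −
  Longitude: 128 + 21.265/60 = 128.3544167
  W ⇒ negate
Point 2:
  Latitude: 0 + 38.16/60 = 0.6360000
  S → negative
  Longitude: 96 + 28.2507/60 = 96.4708450
  W → negative
Point 3:
  φ: split at 2 digits → 71° and 43.498′; 71 + 43.498/60 = 71.7249667
  hemisphere S, so the sign is −
  Longitude: degrees = first 3 digits = 118, minutes = 8.3274; 118 + 8.3274/60 = 118.1387900
  E ⇒ keep positive
Point 4:
  φ: 7 + 49.0804/60 = 7.8180067
  N ⇒ keep positive
  λ: 143 + 43.5393/60 = 143.7256550
  E ⇒ keep positive
Point 5:
  φ: 48′ + 27.95″ = 48.46583′; 83 + 48.46583/60 = 83.8077639
  N → positive
  λ: 6° + 26/60 + 26/3600 = 6 + 0.433333 + 0.007222 = 6.4405556
  E → positive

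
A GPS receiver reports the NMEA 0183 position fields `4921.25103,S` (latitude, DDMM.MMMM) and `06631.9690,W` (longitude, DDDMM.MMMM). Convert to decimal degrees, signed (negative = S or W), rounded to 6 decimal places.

-49.354184, -66.532817

Lat: split at 2 digits → 49° and 21.25103′; 49 + 21.25103/60 = 49.3541838
hemisphere S, so the sign is −
λ: split at 3 digits → 066° and 31.969′; 66 + 31.969/60 = 66.5328167
hemisphere W, so the sign is −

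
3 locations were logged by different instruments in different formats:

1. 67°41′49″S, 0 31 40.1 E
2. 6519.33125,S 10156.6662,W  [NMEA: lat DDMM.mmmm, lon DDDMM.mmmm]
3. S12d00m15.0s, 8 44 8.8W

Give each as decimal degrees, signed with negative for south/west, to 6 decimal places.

1. -67.696944, 0.527806
2. -65.322188, -101.944437
3. -12.004167, -8.735778

Point 1:
  Lat: 41′ + 49″ = 41.81667′; 67 + 41.81667/60 = 67.6969444
  S ⇒ negate
  λ: 0° + 31/60 + 40.1/3600 = 0 + 0.516667 + 0.011139 = 0.5278056
  E → positive
Point 2:
  Lat: split at 2 digits → 65° and 19.33125′; 65 + 19.33125/60 = 65.3221875
  S ⇒ negate
  Longitude: degrees = first 3 digits = 101, minutes = 56.6662; 101 + 56.6662/60 = 101.9444367
  W → negative
Point 3:
  φ: 0′ + 15″ = 0.25000′; 12 + 0.25000/60 = 12.0041667
  hemisphere S, so the sign is −
  Lon: 44′ + 8.8″ = 44.14667′; 8 + 44.14667/60 = 8.7357778
  W → negative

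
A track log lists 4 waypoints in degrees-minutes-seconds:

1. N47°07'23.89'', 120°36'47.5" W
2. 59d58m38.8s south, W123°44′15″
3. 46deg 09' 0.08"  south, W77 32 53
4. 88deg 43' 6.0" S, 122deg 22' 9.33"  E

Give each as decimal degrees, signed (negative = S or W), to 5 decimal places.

1. 47.12330, -120.61319
2. -59.97744, -123.73750
3. -46.15002, -77.54806
4. -88.71833, 122.36926

Point 1:
  Latitude: 47 + 7/60 + 23.89/3600 = 47.123303
  N ⇒ keep positive
  Lon: 120° + 36/60 + 47.5/3600 = 120 + 0.600000 + 0.013194 = 120.613194
  W → negative
Point 2:
  Lat: 58′ + 38.8″ = 58.64667′; 59 + 58.64667/60 = 59.977444
  S → negative
  λ: 44′ + 15″ = 44.25000′; 123 + 44.25000/60 = 123.737500
  W ⇒ negate
Point 3:
  φ: 46° + 9/60 + 0.08/3600 = 46 + 0.150000 + 0.000022 = 46.150022
  S ⇒ negate
  Lon: 77° + 32/60 + 53/3600 = 77 + 0.533333 + 0.014722 = 77.548056
  W → negative
Point 4:
  Lat: 88° + 43/60 + 6/3600 = 88 + 0.716667 + 0.001667 = 88.718333
  S ⇒ negate
  Lon: 22′ + 9.33″ = 22.15550′; 122 + 22.15550/60 = 122.369258
  E → positive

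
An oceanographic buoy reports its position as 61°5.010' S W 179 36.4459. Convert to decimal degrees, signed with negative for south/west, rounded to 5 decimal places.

Lat: 5.01′ = 0.083500°; total 61.083500
hemisphere S, so the sign is −
λ: 179 + 36.4459/60 = 179.607432
hemisphere W, so the sign is −

-61.08350, -179.60743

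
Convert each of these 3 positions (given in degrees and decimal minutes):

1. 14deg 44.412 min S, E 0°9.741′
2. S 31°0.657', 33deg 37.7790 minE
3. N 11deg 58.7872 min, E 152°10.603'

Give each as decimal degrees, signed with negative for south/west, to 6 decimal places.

Point 1:
  Lat: 44.412′ = 0.740200°; total 14.7402000
  S → negative
  Lon: 9.741′ = 0.162350°; total 0.1623500
  E → positive
Point 2:
  φ: 0.657′ = 0.010950°; total 31.0109500
  S ⇒ negate
  λ: 37.779′ = 0.629650°; total 33.6296500
  E → positive
Point 3:
  Latitude: 11 + 58.7872/60 = 11.9797867
  N → positive
  Lon: 152 + 10.603/60 = 152.1767167
  E → positive

1. -14.740200, 0.162350
2. -31.010950, 33.629650
3. 11.979787, 152.176717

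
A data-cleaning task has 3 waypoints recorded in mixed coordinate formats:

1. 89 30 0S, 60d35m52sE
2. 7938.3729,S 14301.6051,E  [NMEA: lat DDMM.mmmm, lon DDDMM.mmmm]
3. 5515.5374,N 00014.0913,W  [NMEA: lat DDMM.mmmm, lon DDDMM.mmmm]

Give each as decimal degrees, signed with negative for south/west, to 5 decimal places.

1. -89.50000, 60.59778
2. -79.63955, 143.02675
3. 55.25896, -0.23486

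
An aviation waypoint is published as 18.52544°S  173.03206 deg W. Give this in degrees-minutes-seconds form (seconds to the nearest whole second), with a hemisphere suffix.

Latitude: 0.525440° → 31.52640′; 0.52640 × 60 = 31.58″
λ: whole degrees 173; 1.92360′ → 1′ and 55.42″

18°31′32″ S, 173°01′55″ W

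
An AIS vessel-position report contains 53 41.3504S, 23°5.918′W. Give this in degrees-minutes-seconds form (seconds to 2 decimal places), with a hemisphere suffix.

Latitude: fractional minutes 0.35040 × 60 = 21.0240″
Longitude: 5.91800′ → 5′ and 0.91800 × 60 = 55.0800″

53°41′21.02″ S, 23°05′55.08″ W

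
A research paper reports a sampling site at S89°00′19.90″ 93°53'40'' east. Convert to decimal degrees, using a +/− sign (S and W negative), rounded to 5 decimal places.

-89.00553, 93.89444

Latitude: 89 + 0/60 + 19.9/3600 = 89.005528
S → negative
Lon: 93 + 53/60 + 40/3600 = 93.894444
E ⇒ keep positive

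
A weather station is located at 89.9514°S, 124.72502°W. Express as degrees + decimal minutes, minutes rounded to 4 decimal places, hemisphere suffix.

φ: 89° + 0.951400 × 60 = 89° 57.084000′
Lon: fractional part 0.725020 → 43.501200 minutes

89° 57.0840′ S, 124° 43.5012′ W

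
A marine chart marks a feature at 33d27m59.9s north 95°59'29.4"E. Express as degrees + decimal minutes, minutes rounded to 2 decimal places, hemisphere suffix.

Lat: 27 + 59.9/60 = 27.9983′
λ: 59 + 29.4/60 = 59.4900′

33° 28.00′ N, 95° 59.49′ E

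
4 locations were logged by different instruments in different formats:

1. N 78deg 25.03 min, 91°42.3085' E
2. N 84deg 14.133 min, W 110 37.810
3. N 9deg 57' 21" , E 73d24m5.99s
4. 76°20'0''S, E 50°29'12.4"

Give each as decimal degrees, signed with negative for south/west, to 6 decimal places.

1. 78.417167, 91.705142
2. 84.235550, -110.630167
3. 9.955833, 73.401664
4. -76.333333, 50.486778

Point 1:
  φ: 25.03′ = 0.417167°; total 78.4171667
  N → positive
  Longitude: 91 + 42.3085/60 = 91.7051417
  E → positive
Point 2:
  Lat: 84 + 14.133/60 = 84.2355500
  N → positive
  Longitude: 110 + 37.81/60 = 110.6301667
  hemisphere W, so the sign is −
Point 3:
  φ: 57′ + 21″ = 57.35000′; 9 + 57.35000/60 = 9.9558333
  N → positive
  Lon: 73 + 24/60 + 5.99/3600 = 73.4016639
  E → positive
Point 4:
  Lat: 76 + 20/60 + 0/3600 = 76.3333333
  S → negative
  Lon: 29′ + 12.4″ = 29.20667′; 50 + 29.20667/60 = 50.4867778
  E → positive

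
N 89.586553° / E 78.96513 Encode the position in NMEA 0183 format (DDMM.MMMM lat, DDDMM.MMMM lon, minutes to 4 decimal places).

8935.1932,N / 07857.9078,E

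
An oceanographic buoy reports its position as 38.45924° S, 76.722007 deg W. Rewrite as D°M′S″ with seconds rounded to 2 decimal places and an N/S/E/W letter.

38°27′33.26″ S, 76°43′19.23″ W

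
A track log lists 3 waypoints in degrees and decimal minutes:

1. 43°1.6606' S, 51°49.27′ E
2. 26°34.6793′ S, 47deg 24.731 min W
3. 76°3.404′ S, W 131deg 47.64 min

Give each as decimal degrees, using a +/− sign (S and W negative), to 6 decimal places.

Point 1:
  φ: 43 + 1.6606/60 = 43.0276767
  S → negative
  Lon: 49.27′ = 0.821167°; total 51.8211667
  E ⇒ keep positive
Point 2:
  Latitude: 34.6793′ = 0.577988°; total 26.5779883
  S ⇒ negate
  Longitude: 47 + 24.731/60 = 47.4121833
  W ⇒ negate
Point 3:
  Lat: 3.404′ = 0.056733°; total 76.0567333
  S ⇒ negate
  Lon: 131 + 47.64/60 = 131.7940000
  hemisphere W, so the sign is −

1. -43.027677, 51.821167
2. -26.577988, -47.412183
3. -76.056733, -131.794000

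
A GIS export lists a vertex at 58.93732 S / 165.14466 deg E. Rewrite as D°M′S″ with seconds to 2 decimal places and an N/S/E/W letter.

Lat: 0.937320 × 60 = 56.23920′ → 56′, remainder × 60 = 14.3520″
λ: 0.144660° → 8.67960′; 0.67960 × 60 = 40.7760″

58°56′14.35″ S, 165°08′40.78″ E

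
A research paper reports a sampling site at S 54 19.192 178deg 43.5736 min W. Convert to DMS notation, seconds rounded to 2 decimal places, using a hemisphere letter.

54°19′11.52″ S, 178°43′34.42″ W

Latitude: 19.19200′ → 19′ and 0.19200 × 60 = 11.5200″
Lon: fractional minutes 0.57360 × 60 = 34.4160″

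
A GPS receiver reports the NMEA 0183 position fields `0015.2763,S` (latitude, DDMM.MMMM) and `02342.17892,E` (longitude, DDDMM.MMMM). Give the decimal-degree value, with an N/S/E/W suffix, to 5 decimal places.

0.25461° S, 23.70298° E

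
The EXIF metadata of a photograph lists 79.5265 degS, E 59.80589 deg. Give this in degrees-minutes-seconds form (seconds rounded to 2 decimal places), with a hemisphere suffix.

79°31′35.40″ S, 59°48′21.20″ E

Lat: 0.526500° → 31.59000′; 0.59000 × 60 = 35.4000″
Lon: 0.805890 × 60 = 48.35340′ → 48′, remainder × 60 = 21.2040″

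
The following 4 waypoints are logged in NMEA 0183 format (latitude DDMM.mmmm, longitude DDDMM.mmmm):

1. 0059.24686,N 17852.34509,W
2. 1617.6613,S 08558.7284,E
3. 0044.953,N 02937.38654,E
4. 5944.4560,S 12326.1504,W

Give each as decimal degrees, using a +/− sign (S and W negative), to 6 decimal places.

1. 0.987448, -178.872418
2. -16.294355, 85.978807
3. 0.749217, 29.623109
4. -59.740933, -123.435840

Point 1:
  φ: degrees = first 2 digits = 0, minutes = 59.24686; 0 + 59.24686/60 = 0.9874477
  N ⇒ keep positive
  Lon: degrees = first 3 digits = 178, minutes = 52.34509; 178 + 52.34509/60 = 178.8724182
  W ⇒ negate
Point 2:
  φ: degrees = first 2 digits = 16, minutes = 17.6613; 16 + 17.6613/60 = 16.2943550
  S → negative
  Longitude: split at 3 digits → 085° and 58.7284′; 85 + 58.7284/60 = 85.9788067
  E ⇒ keep positive
Point 3:
  Lat: split at 2 digits → 00° and 44.953′; 0 + 44.953/60 = 0.7492167
  N → positive
  λ: split at 3 digits → 029° and 37.38654′; 29 + 37.38654/60 = 29.6231090
  E → positive
Point 4:
  Lat: split at 2 digits → 59° and 44.456′; 59 + 44.456/60 = 59.7409333
  S → negative
  Lon: split at 3 digits → 123° and 26.1504′; 123 + 26.1504/60 = 123.4358400
  W → negative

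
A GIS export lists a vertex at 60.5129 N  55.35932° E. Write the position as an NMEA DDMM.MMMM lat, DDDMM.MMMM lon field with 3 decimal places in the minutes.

6030.774,N / 05521.559,E

Latitude: 60° + 0.512900 × 60 = 60° 30.77400′
Lon: minutes = (55.359320 − 55) × 60 = 21.55920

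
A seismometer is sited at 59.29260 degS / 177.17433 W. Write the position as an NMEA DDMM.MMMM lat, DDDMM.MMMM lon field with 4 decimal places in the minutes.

5917.5560,S / 17710.4598,W

φ: fractional part 0.292600 → 17.556000 minutes
Longitude: minutes = (177.174330 − 177) × 60 = 10.459800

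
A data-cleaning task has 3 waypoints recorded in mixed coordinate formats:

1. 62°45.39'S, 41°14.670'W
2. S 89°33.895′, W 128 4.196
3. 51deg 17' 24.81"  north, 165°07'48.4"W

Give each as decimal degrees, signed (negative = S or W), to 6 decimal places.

Point 1:
  φ: 45.39′ = 0.756500°; total 62.7565000
  S ⇒ negate
  Longitude: 41 + 14.67/60 = 41.2445000
  W → negative
Point 2:
  Latitude: 33.895′ = 0.564917°; total 89.5649167
  S → negative
  Longitude: 128 + 4.196/60 = 128.0699333
  W ⇒ negate
Point 3:
  φ: 51 + 17/60 + 24.81/3600 = 51.2902250
  N ⇒ keep positive
  λ: 165° + 7/60 + 48.4/3600 = 165 + 0.116667 + 0.013444 = 165.1301111
  W → negative

1. -62.756500, -41.244500
2. -89.564917, -128.069933
3. 51.290225, -165.130111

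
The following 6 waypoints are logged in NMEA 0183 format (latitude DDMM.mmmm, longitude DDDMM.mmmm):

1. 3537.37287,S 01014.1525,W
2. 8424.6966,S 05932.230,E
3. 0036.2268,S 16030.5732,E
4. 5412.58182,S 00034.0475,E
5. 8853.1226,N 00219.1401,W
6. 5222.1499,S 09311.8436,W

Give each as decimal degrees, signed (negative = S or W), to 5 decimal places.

1. -35.62288, -10.23588
2. -84.41161, 59.53717
3. -0.60378, 160.50955
4. -54.20970, 0.56746
5. 88.88538, -2.31900
6. -52.36917, -93.19739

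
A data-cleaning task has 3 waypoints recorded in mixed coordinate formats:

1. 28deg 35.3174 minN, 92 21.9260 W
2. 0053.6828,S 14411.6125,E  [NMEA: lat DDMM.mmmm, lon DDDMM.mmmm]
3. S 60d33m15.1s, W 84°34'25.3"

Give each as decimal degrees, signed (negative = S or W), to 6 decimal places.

Point 1:
  Lat: 35.3174′ = 0.588623°; total 28.5886233
  N → positive
  Lon: 21.926′ = 0.365433°; total 92.3654333
  W → negative
Point 2:
  φ: split at 2 digits → 00° and 53.6828′; 0 + 53.6828/60 = 0.8947133
  hemisphere S, so the sign is −
  Longitude: degrees = first 3 digits = 144, minutes = 11.6125; 144 + 11.6125/60 = 144.1935417
  E → positive
Point 3:
  φ: 60° + 33/60 + 15.1/3600 = 60 + 0.550000 + 0.004194 = 60.5541944
  S → negative
  λ: 84 + 34/60 + 25.3/3600 = 84.5736944
  hemisphere W, so the sign is −

1. 28.588623, -92.365433
2. -0.894713, 144.193542
3. -60.554194, -84.573694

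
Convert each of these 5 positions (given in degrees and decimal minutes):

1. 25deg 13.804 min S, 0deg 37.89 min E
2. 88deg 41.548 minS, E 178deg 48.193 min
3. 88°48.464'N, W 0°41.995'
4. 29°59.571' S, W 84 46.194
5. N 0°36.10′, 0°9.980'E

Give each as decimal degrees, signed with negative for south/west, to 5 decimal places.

1. -25.23007, 0.63150
2. -88.69247, 178.80322
3. 88.80773, -0.69992
4. -29.99285, -84.76990
5. 0.60167, 0.16633

Point 1:
  Latitude: 25 + 13.804/60 = 25.230067
  hemisphere S, so the sign is −
  λ: 0 + 37.89/60 = 0.631500
  E ⇒ keep positive
Point 2:
  Latitude: 41.548′ = 0.692467°; total 88.692467
  hemisphere S, so the sign is −
  Longitude: 48.193′ = 0.803217°; total 178.803217
  E → positive
Point 3:
  φ: 48.464′ = 0.807733°; total 88.807733
  N ⇒ keep positive
  Longitude: 41.995′ = 0.699917°; total 0.699917
  W ⇒ negate
Point 4:
  Lat: 59.571′ = 0.992850°; total 29.992850
  hemisphere S, so the sign is −
  Longitude: 46.194′ = 0.769900°; total 84.769900
  hemisphere W, so the sign is −
Point 5:
  Latitude: 0 + 36.1/60 = 0.601667
  N ⇒ keep positive
  Lon: 0 + 9.98/60 = 0.166333
  E → positive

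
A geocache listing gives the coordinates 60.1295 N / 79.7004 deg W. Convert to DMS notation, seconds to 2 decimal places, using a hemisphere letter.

60°07′46.20″ N, 79°42′1.44″ W

φ: whole degrees 60; 7.77000′ → 7′ and 46.2000″
λ: 0.700400 × 60 = 42.02400′ → 42′, remainder × 60 = 1.4400″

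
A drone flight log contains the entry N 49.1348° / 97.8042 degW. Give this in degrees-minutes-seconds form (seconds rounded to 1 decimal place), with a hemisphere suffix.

49°08′5.3″ N, 97°48′15.1″ W

Lat: whole degrees 49; 8.08800′ → 8′ and 5.280″
λ: 0.804200° → 48.25200′; 0.25200 × 60 = 15.120″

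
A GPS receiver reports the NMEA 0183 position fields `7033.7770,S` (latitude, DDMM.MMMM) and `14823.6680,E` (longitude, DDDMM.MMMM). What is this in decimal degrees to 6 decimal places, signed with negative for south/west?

-70.562950, 148.394467

Lat: split at 2 digits → 70° and 33.777′; 70 + 33.777/60 = 70.5629500
S ⇒ negate
λ: split at 3 digits → 148° and 23.668′; 148 + 23.668/60 = 148.3944667
E → positive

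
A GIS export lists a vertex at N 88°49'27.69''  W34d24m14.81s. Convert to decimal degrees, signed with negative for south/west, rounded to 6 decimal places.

88.824358, -34.404114

Latitude: 88 + 49/60 + 27.69/3600 = 88.8243583
N → positive
λ: 24′ + 14.81″ = 24.24683′; 34 + 24.24683/60 = 34.4041139
W → negative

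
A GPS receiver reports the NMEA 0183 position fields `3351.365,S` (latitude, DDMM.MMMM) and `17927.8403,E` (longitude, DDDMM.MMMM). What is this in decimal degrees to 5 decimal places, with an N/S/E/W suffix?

Latitude: split at 2 digits → 33° and 51.365′; 33 + 51.365/60 = 33.856083
Lon: split at 3 digits → 179° and 27.8403′; 179 + 27.8403/60 = 179.464005

33.85608° S, 179.46401° E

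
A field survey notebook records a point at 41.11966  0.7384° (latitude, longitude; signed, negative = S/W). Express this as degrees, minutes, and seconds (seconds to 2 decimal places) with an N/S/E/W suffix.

φ: 0.119660 × 60 = 7.17960′ → 7′, remainder × 60 = 10.7760″
Lon: 0.738400° → 44.30400′; 0.30400 × 60 = 18.2400″

41°07′10.78″ N, 0°44′18.24″ E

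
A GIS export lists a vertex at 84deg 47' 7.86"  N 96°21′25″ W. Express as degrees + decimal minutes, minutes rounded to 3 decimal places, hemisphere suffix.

84° 47.131′ N, 96° 21.417′ W

φ: 47 + 7.86/60 = 47.13100′
λ: 21 + 25/60 = 21.41667′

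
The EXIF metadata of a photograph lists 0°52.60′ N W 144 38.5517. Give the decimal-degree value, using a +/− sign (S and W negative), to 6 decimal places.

0.876667, -144.642528

Latitude: 0 + 52.6/60 = 0.8766667
N ⇒ keep positive
Lon: 144 + 38.5517/60 = 144.6425283
hemisphere W, so the sign is −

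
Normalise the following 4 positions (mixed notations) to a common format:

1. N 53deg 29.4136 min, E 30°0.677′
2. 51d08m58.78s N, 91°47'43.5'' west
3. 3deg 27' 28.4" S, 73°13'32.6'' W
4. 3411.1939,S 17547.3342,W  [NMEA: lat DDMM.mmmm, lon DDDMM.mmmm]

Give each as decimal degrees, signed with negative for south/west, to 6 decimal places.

Point 1:
  φ: 53 + 29.4136/60 = 53.4902267
  N → positive
  λ: 0.677′ = 0.011283°; total 30.0112833
  E ⇒ keep positive
Point 2:
  φ: 8′ + 58.78″ = 8.97967′; 51 + 8.97967/60 = 51.1496611
  N ⇒ keep positive
  Longitude: 91 + 47/60 + 43.5/3600 = 91.7954167
  W → negative
Point 3:
  φ: 27′ + 28.4″ = 27.47333′; 3 + 27.47333/60 = 3.4578889
  S ⇒ negate
  Lon: 13′ + 32.6″ = 13.54333′; 73 + 13.54333/60 = 73.2257222
  W ⇒ negate
Point 4:
  φ: degrees = first 2 digits = 34, minutes = 11.1939; 34 + 11.1939/60 = 34.1865650
  S ⇒ negate
  λ: degrees = first 3 digits = 175, minutes = 47.3342; 175 + 47.3342/60 = 175.7889033
  W → negative

1. 53.490227, 30.011283
2. 51.149661, -91.795417
3. -3.457889, -73.225722
4. -34.186565, -175.788903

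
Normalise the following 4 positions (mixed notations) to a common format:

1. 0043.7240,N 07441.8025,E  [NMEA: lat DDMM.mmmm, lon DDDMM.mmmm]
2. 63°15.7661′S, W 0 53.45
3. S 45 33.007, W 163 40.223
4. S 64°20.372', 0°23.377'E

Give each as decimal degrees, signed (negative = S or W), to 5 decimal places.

1. 0.72873, 74.69671
2. -63.26277, -0.89083
3. -45.55012, -163.67038
4. -64.33953, 0.38962

Point 1:
  Latitude: split at 2 digits → 00° and 43.724′; 0 + 43.724/60 = 0.728733
  N ⇒ keep positive
  Lon: split at 3 digits → 074° and 41.8025′; 74 + 41.8025/60 = 74.696708
  E ⇒ keep positive
Point 2:
  Latitude: 63 + 15.7661/60 = 63.262768
  hemisphere S, so the sign is −
  λ: 53.45′ = 0.890833°; total 0.890833
  W → negative
Point 3:
  Lat: 33.007′ = 0.550117°; total 45.550117
  S → negative
  λ: 40.223′ = 0.670383°; total 163.670383
  hemisphere W, so the sign is −
Point 4:
  Latitude: 20.372′ = 0.339533°; total 64.339533
  hemisphere S, so the sign is −
  Longitude: 0 + 23.377/60 = 0.389617
  E ⇒ keep positive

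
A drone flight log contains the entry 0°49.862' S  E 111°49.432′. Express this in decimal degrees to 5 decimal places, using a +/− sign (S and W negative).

-0.83103, 111.82387

Lat: 49.862′ = 0.831033°; total 0.831033
S → negative
λ: 111 + 49.432/60 = 111.823867
E ⇒ keep positive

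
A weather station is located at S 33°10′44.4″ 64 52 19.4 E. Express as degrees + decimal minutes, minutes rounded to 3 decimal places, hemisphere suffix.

φ: seconds/60 = 0.74000; minutes = 10 + 0.74000 = 10.74000
Lon: 52 + 19.4/60 = 52.32333′

33° 10.740′ S, 64° 52.323′ E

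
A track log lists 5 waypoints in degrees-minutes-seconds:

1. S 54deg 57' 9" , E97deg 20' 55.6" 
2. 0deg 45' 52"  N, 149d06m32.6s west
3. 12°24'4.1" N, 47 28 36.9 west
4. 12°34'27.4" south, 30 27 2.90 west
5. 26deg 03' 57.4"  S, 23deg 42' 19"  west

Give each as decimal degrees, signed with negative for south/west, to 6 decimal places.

Point 1:
  Latitude: 54 + 57/60 + 9/3600 = 54.9525000
  hemisphere S, so the sign is −
  Lon: 97 + 20/60 + 55.6/3600 = 97.3487778
  E → positive
Point 2:
  φ: 45′ + 52″ = 45.86667′; 0 + 45.86667/60 = 0.7644444
  N → positive
  Lon: 149° + 6/60 + 32.6/3600 = 149 + 0.100000 + 0.009056 = 149.1090556
  W ⇒ negate
Point 3:
  Latitude: 12° + 24/60 + 4.1/3600 = 12 + 0.400000 + 0.001139 = 12.4011389
  N ⇒ keep positive
  λ: 47 + 28/60 + 36.9/3600 = 47.4769167
  W → negative
Point 4:
  Latitude: 12° + 34/60 + 27.4/3600 = 12 + 0.566667 + 0.007611 = 12.5742778
  S ⇒ negate
  Longitude: 30° + 27/60 + 2.9/3600 = 30 + 0.450000 + 0.000806 = 30.4508056
  W ⇒ negate
Point 5:
  Lat: 26 + 3/60 + 57.4/3600 = 26.0659444
  S ⇒ negate
  λ: 23 + 42/60 + 19/3600 = 23.7052778
  W → negative

1. -54.952500, 97.348778
2. 0.764444, -149.109056
3. 12.401139, -47.476917
4. -12.574278, -30.450806
5. -26.065944, -23.705278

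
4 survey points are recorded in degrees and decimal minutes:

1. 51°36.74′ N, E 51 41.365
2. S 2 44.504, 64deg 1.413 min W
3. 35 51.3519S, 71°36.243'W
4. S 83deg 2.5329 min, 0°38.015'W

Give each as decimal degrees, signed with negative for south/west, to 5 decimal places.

Point 1:
  Latitude: 36.74′ = 0.612333°; total 51.612333
  N ⇒ keep positive
  λ: 41.365′ = 0.689417°; total 51.689417
  E → positive
Point 2:
  Lat: 2 + 44.504/60 = 2.741733
  S ⇒ negate
  λ: 64 + 1.413/60 = 64.023550
  W ⇒ negate
Point 3:
  φ: 51.3519′ = 0.855865°; total 35.855865
  S ⇒ negate
  λ: 71 + 36.243/60 = 71.604050
  W → negative
Point 4:
  Latitude: 2.5329′ = 0.042215°; total 83.042215
  S → negative
  λ: 38.015′ = 0.633583°; total 0.633583
  W → negative

1. 51.61233, 51.68942
2. -2.74173, -64.02355
3. -35.85587, -71.60405
4. -83.04222, -0.63358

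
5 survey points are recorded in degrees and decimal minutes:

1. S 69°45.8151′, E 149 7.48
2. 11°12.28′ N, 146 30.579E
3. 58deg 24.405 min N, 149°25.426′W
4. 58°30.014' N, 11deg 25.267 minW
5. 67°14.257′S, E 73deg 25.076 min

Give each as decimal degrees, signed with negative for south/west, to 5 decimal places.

Point 1:
  φ: 45.8151′ = 0.763585°; total 69.763585
  S ⇒ negate
  λ: 7.48′ = 0.124667°; total 149.124667
  E ⇒ keep positive
Point 2:
  Latitude: 12.28′ = 0.204667°; total 11.204667
  N ⇒ keep positive
  Lon: 30.579′ = 0.509650°; total 146.509650
  E → positive
Point 3:
  Lat: 58 + 24.405/60 = 58.406750
  N → positive
  λ: 149 + 25.426/60 = 149.423767
  W → negative
Point 4:
  Lat: 58 + 30.014/60 = 58.500233
  N ⇒ keep positive
  Lon: 25.267′ = 0.421117°; total 11.421117
  W ⇒ negate
Point 5:
  Latitude: 14.257′ = 0.237617°; total 67.237617
  S ⇒ negate
  Longitude: 73 + 25.076/60 = 73.417933
  E ⇒ keep positive

1. -69.76359, 149.12467
2. 11.20467, 146.50965
3. 58.40675, -149.42377
4. 58.50023, -11.42112
5. -67.23762, 73.41793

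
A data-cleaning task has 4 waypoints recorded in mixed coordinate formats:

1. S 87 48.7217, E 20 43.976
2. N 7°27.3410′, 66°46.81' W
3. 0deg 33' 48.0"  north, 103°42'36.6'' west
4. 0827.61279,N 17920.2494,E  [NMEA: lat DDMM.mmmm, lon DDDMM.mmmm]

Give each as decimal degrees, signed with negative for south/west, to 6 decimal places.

Point 1:
  φ: 87 + 48.7217/60 = 87.8120283
  S → negative
  Lon: 43.976′ = 0.732933°; total 20.7329333
  E ⇒ keep positive
Point 2:
  Latitude: 7 + 27.341/60 = 7.4556833
  N → positive
  Longitude: 66 + 46.81/60 = 66.7801667
  W ⇒ negate
Point 3:
  Latitude: 0 + 33/60 + 48/3600 = 0.5633333
  N ⇒ keep positive
  Longitude: 103° + 42/60 + 36.6/3600 = 103 + 0.700000 + 0.010167 = 103.7101667
  W → negative
Point 4:
  Latitude: degrees = first 2 digits = 8, minutes = 27.61279; 8 + 27.61279/60 = 8.4602132
  N → positive
  Longitude: degrees = first 3 digits = 179, minutes = 20.2494; 179 + 20.2494/60 = 179.3374900
  E ⇒ keep positive

1. -87.812028, 20.732933
2. 7.455683, -66.780167
3. 0.563333, -103.710167
4. 8.460213, 179.337490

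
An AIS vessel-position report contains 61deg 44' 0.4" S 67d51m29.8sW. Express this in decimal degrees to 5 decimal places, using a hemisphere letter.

61.73344° S, 67.85828° W

Latitude: 61 + 44/60 + 0.4/3600 = 61.733444
λ: 67 + 51/60 + 29.8/3600 = 67.858278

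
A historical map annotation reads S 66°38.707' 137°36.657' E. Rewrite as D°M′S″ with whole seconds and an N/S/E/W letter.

66°38′42″ S, 137°36′39″ E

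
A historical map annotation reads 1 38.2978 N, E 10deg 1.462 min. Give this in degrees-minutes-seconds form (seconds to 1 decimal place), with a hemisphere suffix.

1°38′17.9″ N, 10°01′27.7″ E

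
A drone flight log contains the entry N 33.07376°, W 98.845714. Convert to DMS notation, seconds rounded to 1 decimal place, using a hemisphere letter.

33°04′25.5″ N, 98°50′44.6″ W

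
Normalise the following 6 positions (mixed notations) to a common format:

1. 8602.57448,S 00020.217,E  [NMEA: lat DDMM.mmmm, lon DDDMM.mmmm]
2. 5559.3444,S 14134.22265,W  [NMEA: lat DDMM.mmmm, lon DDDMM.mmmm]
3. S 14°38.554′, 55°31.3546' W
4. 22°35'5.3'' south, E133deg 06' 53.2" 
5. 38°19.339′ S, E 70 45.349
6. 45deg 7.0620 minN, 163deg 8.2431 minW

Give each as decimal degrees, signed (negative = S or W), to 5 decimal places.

Point 1:
  Latitude: degrees = first 2 digits = 86, minutes = 2.57448; 86 + 2.57448/60 = 86.042908
  S → negative
  λ: split at 3 digits → 000° and 20.217′; 0 + 20.217/60 = 0.336950
  E → positive
Point 2:
  φ: split at 2 digits → 55° and 59.3444′; 55 + 59.3444/60 = 55.989073
  hemisphere S, so the sign is −
  λ: degrees = first 3 digits = 141, minutes = 34.22265; 141 + 34.22265/60 = 141.570378
  hemisphere W, so the sign is −
Point 3:
  Lat: 14 + 38.554/60 = 14.642567
  S ⇒ negate
  Lon: 31.3546′ = 0.522577°; total 55.522577
  hemisphere W, so the sign is −
Point 4:
  Latitude: 22° + 35/60 + 5.3/3600 = 22 + 0.583333 + 0.001472 = 22.584806
  hemisphere S, so the sign is −
  Longitude: 6′ + 53.2″ = 6.88667′; 133 + 6.88667/60 = 133.114778
  E → positive
Point 5:
  Latitude: 19.339′ = 0.322317°; total 38.322317
  S → negative
  Longitude: 45.349′ = 0.755817°; total 70.755817
  E → positive
Point 6:
  Lat: 7.062′ = 0.117700°; total 45.117700
  N ⇒ keep positive
  λ: 8.2431′ = 0.137385°; total 163.137385
  W → negative

1. -86.04291, 0.33695
2. -55.98907, -141.57038
3. -14.64257, -55.52258
4. -22.58481, 133.11478
5. -38.32232, 70.75582
6. 45.11770, -163.13739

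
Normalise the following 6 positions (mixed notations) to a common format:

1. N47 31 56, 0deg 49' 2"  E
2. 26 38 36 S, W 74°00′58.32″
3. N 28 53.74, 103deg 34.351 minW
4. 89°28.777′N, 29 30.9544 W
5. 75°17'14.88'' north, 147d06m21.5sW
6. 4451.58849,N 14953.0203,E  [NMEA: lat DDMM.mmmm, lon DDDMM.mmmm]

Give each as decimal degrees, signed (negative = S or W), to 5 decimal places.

1. 47.53222, 0.81722
2. -26.64333, -74.01620
3. 28.89567, -103.57252
4. 89.47962, -29.51591
5. 75.28747, -147.10597
6. 44.85981, 149.88367

Point 1:
  Latitude: 47 + 31/60 + 56/3600 = 47.532222
  N ⇒ keep positive
  λ: 49′ + 2″ = 49.03333′; 0 + 49.03333/60 = 0.817222
  E → positive
Point 2:
  Latitude: 26 + 38/60 + 36/3600 = 26.643333
  S ⇒ negate
  Longitude: 74 + 0/60 + 58.32/3600 = 74.016200
  W → negative
Point 3:
  Latitude: 28 + 53.74/60 = 28.895667
  N → positive
  Lon: 103 + 34.351/60 = 103.572517
  hemisphere W, so the sign is −
Point 4:
  Lat: 89 + 28.777/60 = 89.479617
  N → positive
  λ: 29 + 30.9544/60 = 29.515907
  W → negative
Point 5:
  Latitude: 75 + 17/60 + 14.88/3600 = 75.287467
  N → positive
  Longitude: 147 + 6/60 + 21.5/3600 = 147.105972
  W → negative
Point 6:
  φ: degrees = first 2 digits = 44, minutes = 51.58849; 44 + 51.58849/60 = 44.859808
  N ⇒ keep positive
  Lon: degrees = first 3 digits = 149, minutes = 53.0203; 149 + 53.0203/60 = 149.883672
  E ⇒ keep positive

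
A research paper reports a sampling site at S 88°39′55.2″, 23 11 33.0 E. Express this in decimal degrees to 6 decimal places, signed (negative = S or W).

Latitude: 39′ + 55.2″ = 39.92000′; 88 + 39.92000/60 = 88.6653333
S ⇒ negate
Lon: 23° + 11/60 + 33/3600 = 23 + 0.183333 + 0.009167 = 23.1925000
E → positive

-88.665333, 23.192500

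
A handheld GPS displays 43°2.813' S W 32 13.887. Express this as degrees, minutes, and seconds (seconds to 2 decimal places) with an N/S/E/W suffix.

Latitude: fractional minutes 0.81300 × 60 = 48.7800″
λ: fractional minutes 0.88700 × 60 = 53.2200″

43°02′48.78″ S, 32°13′53.22″ W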